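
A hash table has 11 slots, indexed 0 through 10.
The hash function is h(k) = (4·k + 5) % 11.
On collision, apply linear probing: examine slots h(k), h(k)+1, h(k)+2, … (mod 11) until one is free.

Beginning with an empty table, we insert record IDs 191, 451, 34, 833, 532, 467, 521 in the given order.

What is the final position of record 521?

191 hashes to 10; slot 10 is free → place at 10.
451 hashes to 5; slot 5 is free → place at 5.
34 hashes to 9; slot 9 is free → place at 9.
833 hashes to 4; slot 4 is free → place at 4.
532 hashes to 10; 10 taken → place at 0.
467 hashes to 3; slot 3 is free → place at 3.
521 hashes to 10; 10,0 taken → place at 1.
Table: [532, 521, _, 467, 833, 451, _, _, _, 34, 191]

1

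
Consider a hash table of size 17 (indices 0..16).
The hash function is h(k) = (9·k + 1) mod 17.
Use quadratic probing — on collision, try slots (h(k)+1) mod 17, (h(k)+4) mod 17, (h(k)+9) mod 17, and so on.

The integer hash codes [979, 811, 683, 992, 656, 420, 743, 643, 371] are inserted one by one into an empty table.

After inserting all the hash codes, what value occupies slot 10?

656

979: h=6 => slot 6
811: h=7 => slot 7
683: h=11 => slot 11
992: h=4 => slot 4
656: h=6, probe 6,7,10 => slot 10
420: h=7, probe 7,8 => slot 8
743: h=7, probe 7,8,11,16 => slot 16
643: h=8, probe 8,9 => slot 9
371: h=8, probe 8,9,12 => slot 12
Table: [—, —, —, —, 992, —, 979, 811, 420, 643, 656, 683, 371, —, —, —, 743]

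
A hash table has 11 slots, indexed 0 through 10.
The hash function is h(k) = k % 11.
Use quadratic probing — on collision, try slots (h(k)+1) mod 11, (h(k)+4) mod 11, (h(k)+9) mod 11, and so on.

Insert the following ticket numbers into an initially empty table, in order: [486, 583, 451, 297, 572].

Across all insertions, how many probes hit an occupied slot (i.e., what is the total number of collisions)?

486: h=2 → slot 2
583: h=0 → slot 0
451: h=0, probe 0,1 → slot 1
297: h=0, probe 0,1,4 → slot 4
572: h=0, probe 0,1,4,9 → slot 9
Table: [583, 451, 486, —, 297, —, —, —, —, 572, —]

6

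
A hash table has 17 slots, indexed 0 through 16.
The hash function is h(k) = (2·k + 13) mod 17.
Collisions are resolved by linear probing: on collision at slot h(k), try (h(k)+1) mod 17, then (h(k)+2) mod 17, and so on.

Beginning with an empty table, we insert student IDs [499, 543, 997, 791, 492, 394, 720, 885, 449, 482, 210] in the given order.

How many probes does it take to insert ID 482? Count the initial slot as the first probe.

Insert 499: h=8, slot 8 empty → index 8.
Insert 543: h=11, slot 11 empty → index 11.
Insert 997: h=1, slot 1 empty → index 1.
Insert 791: h=14, slot 14 empty → index 14.
Insert 492: h=11, slot 11 occupied → index 12.
Insert 394: h=2, slot 2 empty → index 2.
Insert 720: h=8, slot 8 occupied → index 9.
Insert 885: h=15, slot 15 empty → index 15.
Insert 449: h=10, slot 10 empty → index 10.
Insert 482: h=8, slots 8,9,10,11,12 occupied → index 13.
Insert 210: h=8, slots 8,9,10,11,12,13,14,15 occupied → index 16.
Table: [_, 997, 394, _, _, _, _, _, 499, 720, 449, 543, 492, 482, 791, 885, 210]

6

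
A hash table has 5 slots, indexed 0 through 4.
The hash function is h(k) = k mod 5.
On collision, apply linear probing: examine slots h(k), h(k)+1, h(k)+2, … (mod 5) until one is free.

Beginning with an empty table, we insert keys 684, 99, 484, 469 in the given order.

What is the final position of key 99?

0

684: h=4 -> slot 4
99: h=4, probe 4,0 -> slot 0
484: h=4, probe 4,0,1 -> slot 1
469: h=4, probe 4,0,1,2 -> slot 2
Table: [99, 484, 469, _, 684]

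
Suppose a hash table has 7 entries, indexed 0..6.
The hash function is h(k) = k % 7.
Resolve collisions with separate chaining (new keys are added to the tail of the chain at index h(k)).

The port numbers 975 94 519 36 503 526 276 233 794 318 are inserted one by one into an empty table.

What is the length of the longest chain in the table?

975 → bucket 2
94 → bucket 3
519 → bucket 1
36 → bucket 1 (collision)
503 → bucket 6
526 → bucket 1 (collision)
276 → bucket 3 (collision)
233 → bucket 2 (collision)
794 → bucket 3 (collision)
318 → bucket 3 (collision)
Final buckets:
0: .
1: 519 -> 36 -> 526
2: 975 -> 233
3: 94 -> 276 -> 794 -> 318
4: .
5: .
6: 503

4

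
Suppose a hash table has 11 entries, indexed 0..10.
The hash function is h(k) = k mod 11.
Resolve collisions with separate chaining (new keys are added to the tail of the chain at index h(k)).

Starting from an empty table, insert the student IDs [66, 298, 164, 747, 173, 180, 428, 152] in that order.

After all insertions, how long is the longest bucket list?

3

Insert 66: h=0, bucket 0 empty → new chain.
Insert 298: h=1, bucket 1 empty → new chain.
Insert 164: h=10, bucket 10 empty → new chain.
Insert 747: h=10, bucket 10 nonempty → append to chain.
Insert 173: h=8, bucket 8 empty → new chain.
Insert 180: h=4, bucket 4 empty → new chain.
Insert 428: h=10, bucket 10 nonempty → append to chain.
Insert 152: h=9, bucket 9 empty → new chain.
Final buckets:
0: 66
1: 298
2: ∅
3: ∅
4: 180
5: ∅
6: ∅
7: ∅
8: 173
9: 152
10: 164 -> 747 -> 428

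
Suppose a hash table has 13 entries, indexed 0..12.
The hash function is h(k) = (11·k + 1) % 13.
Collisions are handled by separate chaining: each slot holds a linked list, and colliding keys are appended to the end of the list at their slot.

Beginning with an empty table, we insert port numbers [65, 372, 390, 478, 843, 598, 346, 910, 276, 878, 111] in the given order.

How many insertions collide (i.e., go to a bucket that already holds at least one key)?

5

65 -> bucket 1
372 -> bucket 11
390 -> bucket 1 (collision)
478 -> bucket 7
843 -> bucket 5
598 -> bucket 1 (collision)
346 -> bucket 11 (collision)
910 -> bucket 1 (collision)
276 -> bucket 8
878 -> bucket 0
111 -> bucket 0 (collision)
Final buckets:
0: 878 -> 111
1: 65 -> 390 -> 598 -> 910
2: -
3: -
4: -
5: 843
6: -
7: 478
8: 276
9: -
10: -
11: 372 -> 346
12: -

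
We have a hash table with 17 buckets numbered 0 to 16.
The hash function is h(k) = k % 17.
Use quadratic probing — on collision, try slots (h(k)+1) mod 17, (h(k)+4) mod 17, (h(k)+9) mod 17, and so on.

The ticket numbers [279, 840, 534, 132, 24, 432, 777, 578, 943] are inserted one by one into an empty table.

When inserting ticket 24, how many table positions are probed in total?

4

Insert 279: h=7, slot 7 empty => index 7.
Insert 840: h=7, slot 7 occupied => index 8.
Insert 534: h=7, slots 7,8 occupied => index 11.
Insert 132: h=13, slot 13 empty => index 13.
Insert 24: h=7, slots 7,8,11 occupied => index 16.
Insert 432: h=7, slots 7,8,11,16 occupied => index 6.
Insert 777: h=12, slot 12 empty => index 12.
Insert 578: h=0, slot 0 empty => index 0.
Insert 943: h=8, slot 8 occupied => index 9.
Table: [578, -, -, -, -, -, 432, 279, 840, 943, -, 534, 777, 132, -, -, 24]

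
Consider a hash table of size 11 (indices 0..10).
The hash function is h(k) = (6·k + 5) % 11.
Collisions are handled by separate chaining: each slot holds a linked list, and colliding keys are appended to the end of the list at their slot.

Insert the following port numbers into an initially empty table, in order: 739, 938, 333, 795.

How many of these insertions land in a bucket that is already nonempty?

2

Insert 739: h=6, bucket 6 empty -> new chain.
Insert 938: h=1, bucket 1 empty -> new chain.
Insert 333: h=1, bucket 1 nonempty -> append to chain.
Insert 795: h=1, bucket 1 nonempty -> append to chain.
Final buckets:
0: _
1: 938 -> 333 -> 795
2: _
3: _
4: _
5: _
6: 739
7: _
8: _
9: _
10: _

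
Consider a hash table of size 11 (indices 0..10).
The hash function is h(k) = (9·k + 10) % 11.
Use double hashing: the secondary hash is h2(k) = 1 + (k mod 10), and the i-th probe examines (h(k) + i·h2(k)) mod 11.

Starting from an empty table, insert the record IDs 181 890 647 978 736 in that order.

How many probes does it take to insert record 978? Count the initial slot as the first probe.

2

181 hashes to 0; slot 0 is free => place at 0.
890 hashes to 1; slot 1 is free => place at 1.
647 hashes to 3; slot 3 is free => place at 3.
978 hashes to 1, h2=9; 1 taken => place at 10.
736 hashes to 1, h2=7; 1 taken => place at 8.
Table: [181, 890, _, 647, _, _, _, _, 736, _, 978]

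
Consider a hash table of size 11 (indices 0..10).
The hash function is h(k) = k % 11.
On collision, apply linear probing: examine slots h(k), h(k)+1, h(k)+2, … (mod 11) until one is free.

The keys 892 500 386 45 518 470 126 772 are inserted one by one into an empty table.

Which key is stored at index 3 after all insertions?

Insert 892: h=1, slot 1 empty => index 1.
Insert 500: h=5, slot 5 empty => index 5.
Insert 386: h=1, slot 1 occupied => index 2.
Insert 45: h=1, slots 1,2 occupied => index 3.
Insert 518: h=1, slots 1,2,3 occupied => index 4.
Insert 470: h=8, slot 8 empty => index 8.
Insert 126: h=5, slot 5 occupied => index 6.
Insert 772: h=2, slots 2,3,4,5,6 occupied => index 7.
Table: [., 892, 386, 45, 518, 500, 126, 772, 470, ., .]

45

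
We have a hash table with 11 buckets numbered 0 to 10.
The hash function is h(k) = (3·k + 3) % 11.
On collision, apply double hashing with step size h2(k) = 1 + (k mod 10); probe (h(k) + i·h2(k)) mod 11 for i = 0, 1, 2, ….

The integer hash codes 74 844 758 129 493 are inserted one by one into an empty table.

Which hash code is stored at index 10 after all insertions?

844

Insert 74: h=5, slot 5 empty => index 5.
Insert 844: h=5, h2=5, slot 5 occupied => index 10.
Insert 758: h=0, slot 0 empty => index 0.
Insert 129: h=5, h2=10, slot 5 occupied => index 4.
Insert 493: h=8, slot 8 empty => index 8.
Table: [758, ∅, ∅, ∅, 129, 74, ∅, ∅, 493, ∅, 844]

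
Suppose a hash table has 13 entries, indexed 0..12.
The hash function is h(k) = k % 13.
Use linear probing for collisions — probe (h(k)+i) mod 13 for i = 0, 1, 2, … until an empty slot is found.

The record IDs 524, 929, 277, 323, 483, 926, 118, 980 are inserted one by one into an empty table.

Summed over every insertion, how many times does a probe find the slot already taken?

524 hashes to 4; slot 4 is free => place at 4.
929 hashes to 6; slot 6 is free => place at 6.
277 hashes to 4; 4 taken => place at 5.
323 hashes to 11; slot 11 is free => place at 11.
483 hashes to 2; slot 2 is free => place at 2.
926 hashes to 3; slot 3 is free => place at 3.
118 hashes to 1; slot 1 is free => place at 1.
980 hashes to 5; 5,6 taken => place at 7.
Table: [_, 118, 483, 926, 524, 277, 929, 980, _, _, _, 323, _]

3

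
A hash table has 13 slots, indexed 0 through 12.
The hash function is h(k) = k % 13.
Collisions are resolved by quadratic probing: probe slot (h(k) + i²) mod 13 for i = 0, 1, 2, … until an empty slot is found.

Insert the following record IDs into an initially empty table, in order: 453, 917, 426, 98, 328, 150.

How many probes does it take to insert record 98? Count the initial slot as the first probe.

453: h=11 → slot 11
917: h=7 → slot 7
426: h=10 → slot 10
98: h=7, probe 7,8 → slot 8
328: h=3 → slot 3
150: h=7, probe 7,8,11,3,10,6 → slot 6
Table: [_, _, _, 328, _, _, 150, 917, 98, _, 426, 453, _]

2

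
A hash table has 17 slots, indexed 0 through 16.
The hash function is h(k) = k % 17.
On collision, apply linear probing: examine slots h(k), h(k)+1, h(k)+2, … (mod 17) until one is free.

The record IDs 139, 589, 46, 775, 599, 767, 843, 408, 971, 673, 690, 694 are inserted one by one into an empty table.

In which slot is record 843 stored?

139: h=3 -> slot 3
589: h=11 -> slot 11
46: h=12 -> slot 12
775: h=10 -> slot 10
599: h=4 -> slot 4
767: h=2 -> slot 2
843: h=10, probe 10,11,12,13 -> slot 13
408: h=0 -> slot 0
971: h=2, probe 2,3,4,5 -> slot 5
673: h=10, probe 10,11,12,13,14 -> slot 14
690: h=10, probe 10,11,12,13,14,15 -> slot 15
694: h=14, probe 14,15,16 -> slot 16
Table: [408, _, 767, 139, 599, 971, _, _, _, _, 775, 589, 46, 843, 673, 690, 694]

13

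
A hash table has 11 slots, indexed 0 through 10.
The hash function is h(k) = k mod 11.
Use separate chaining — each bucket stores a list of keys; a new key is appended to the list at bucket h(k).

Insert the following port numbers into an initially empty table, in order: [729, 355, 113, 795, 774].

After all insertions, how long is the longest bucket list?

Insert 729: h=3, bucket 3 empty → new chain.
Insert 355: h=3, bucket 3 nonempty → append to chain.
Insert 113: h=3, bucket 3 nonempty → append to chain.
Insert 795: h=3, bucket 3 nonempty → append to chain.
Insert 774: h=4, bucket 4 empty → new chain.
Final buckets:
0: _
1: _
2: _
3: 729 -> 355 -> 113 -> 795
4: 774
5: _
6: _
7: _
8: _
9: _
10: _

4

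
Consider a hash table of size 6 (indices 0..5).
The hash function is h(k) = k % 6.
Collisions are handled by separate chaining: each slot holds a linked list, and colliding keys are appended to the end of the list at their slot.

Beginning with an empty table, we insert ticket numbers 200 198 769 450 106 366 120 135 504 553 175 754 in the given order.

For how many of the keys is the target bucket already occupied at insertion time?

Insert 200: h=2, bucket 2 empty → new chain.
Insert 198: h=0, bucket 0 empty → new chain.
Insert 769: h=1, bucket 1 empty → new chain.
Insert 450: h=0, bucket 0 nonempty → append to chain.
Insert 106: h=4, bucket 4 empty → new chain.
Insert 366: h=0, bucket 0 nonempty → append to chain.
Insert 120: h=0, bucket 0 nonempty → append to chain.
Insert 135: h=3, bucket 3 empty → new chain.
Insert 504: h=0, bucket 0 nonempty → append to chain.
Insert 553: h=1, bucket 1 nonempty → append to chain.
Insert 175: h=1, bucket 1 nonempty → append to chain.
Insert 754: h=4, bucket 4 nonempty → append to chain.
Final buckets:
0: 198 -> 450 -> 366 -> 120 -> 504
1: 769 -> 553 -> 175
2: 200
3: 135
4: 106 -> 754
5: —

7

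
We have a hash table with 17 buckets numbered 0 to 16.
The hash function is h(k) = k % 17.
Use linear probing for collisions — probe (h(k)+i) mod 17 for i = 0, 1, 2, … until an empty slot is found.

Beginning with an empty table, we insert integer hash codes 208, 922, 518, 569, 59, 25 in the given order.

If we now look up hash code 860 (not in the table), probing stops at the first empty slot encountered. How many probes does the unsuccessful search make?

3

208 hashes to 4; slot 4 is free -> place at 4.
922 hashes to 4; 4 taken -> place at 5.
518 hashes to 8; slot 8 is free -> place at 8.
569 hashes to 8; 8 taken -> place at 9.
59 hashes to 8; 8,9 taken -> place at 10.
25 hashes to 8; 8,9,10 taken -> place at 11.
Table: [∅, ∅, ∅, ∅, 208, 922, ∅, ∅, 518, 569, 59, 25, ∅, ∅, ∅, ∅, ∅]
Lookup 860: h=10, probe 10,11,12 → slot 12 empty, not found.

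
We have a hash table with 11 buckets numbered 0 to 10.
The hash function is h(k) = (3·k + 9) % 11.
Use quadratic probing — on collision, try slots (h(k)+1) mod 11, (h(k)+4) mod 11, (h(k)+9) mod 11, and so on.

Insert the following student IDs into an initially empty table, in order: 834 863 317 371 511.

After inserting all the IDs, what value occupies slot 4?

317

834: h=3 -> slot 3
863: h=2 -> slot 2
317: h=3, probe 3,4 -> slot 4
371: h=0 -> slot 0
511: h=2, probe 2,3,6 -> slot 6
Table: [371, ., 863, 834, 317, ., 511, ., ., ., .]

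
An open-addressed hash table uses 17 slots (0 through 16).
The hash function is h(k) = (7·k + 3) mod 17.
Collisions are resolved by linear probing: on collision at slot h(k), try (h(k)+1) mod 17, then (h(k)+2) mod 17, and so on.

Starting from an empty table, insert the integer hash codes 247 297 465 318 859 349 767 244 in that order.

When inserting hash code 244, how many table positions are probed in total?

2

247: h=15 -> slot 15
297: h=8 -> slot 8
465: h=11 -> slot 11
318: h=2 -> slot 2
859: h=15, probe 15,16 -> slot 16
349: h=15, probe 15,16,0 -> slot 0
767: h=0, probe 0,1 -> slot 1
244: h=11, probe 11,12 -> slot 12
Table: [349, 767, 318, ., ., ., ., ., 297, ., ., 465, 244, ., ., 247, 859]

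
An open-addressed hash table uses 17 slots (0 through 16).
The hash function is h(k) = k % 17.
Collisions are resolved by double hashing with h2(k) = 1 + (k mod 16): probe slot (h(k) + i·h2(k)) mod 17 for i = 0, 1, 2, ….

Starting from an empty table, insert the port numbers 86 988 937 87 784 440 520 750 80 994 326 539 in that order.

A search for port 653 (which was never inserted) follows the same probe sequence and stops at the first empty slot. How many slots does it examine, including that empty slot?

86 hashes to 1; slot 1 is free => place at 1.
988 hashes to 2; slot 2 is free => place at 2.
937 hashes to 2, h2=10; 2 taken => place at 12.
87 hashes to 2, h2=8; 2 taken => place at 10.
784 hashes to 2, h2=1; 2 taken => place at 3.
440 hashes to 15; slot 15 is free => place at 15.
520 hashes to 10, h2=9; 10,2 taken => place at 11.
750 hashes to 2, h2=15; 2 taken => place at 0.
80 hashes to 12, h2=1; 12 taken => place at 13.
994 hashes to 8; slot 8 is free => place at 8.
326 hashes to 3, h2=7; 3,10,0 taken => place at 7.
539 hashes to 12, h2=12; 12,7,2 taken => place at 14.
Table: [750, 86, 988, 784, ., ., ., 326, 994, ., 87, 520, 937, 80, 539, 440, .]
Lookup 653: h=7, h2=14, probe 7,4 → slot 4 empty, not found.

2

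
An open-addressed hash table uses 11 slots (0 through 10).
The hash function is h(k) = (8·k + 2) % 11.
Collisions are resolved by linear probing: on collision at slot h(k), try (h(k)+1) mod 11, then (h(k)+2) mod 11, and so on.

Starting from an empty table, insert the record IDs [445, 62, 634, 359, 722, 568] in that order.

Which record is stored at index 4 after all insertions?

445 hashes to 9; slot 9 is free → place at 9.
62 hashes to 3; slot 3 is free → place at 3.
634 hashes to 3; 3 taken → place at 4.
359 hashes to 3; 3,4 taken → place at 5.
722 hashes to 3; 3,4,5 taken → place at 6.
568 hashes to 3; 3,4,5,6 taken → place at 7.
Table: [., ., ., 62, 634, 359, 722, 568, ., 445, .]

634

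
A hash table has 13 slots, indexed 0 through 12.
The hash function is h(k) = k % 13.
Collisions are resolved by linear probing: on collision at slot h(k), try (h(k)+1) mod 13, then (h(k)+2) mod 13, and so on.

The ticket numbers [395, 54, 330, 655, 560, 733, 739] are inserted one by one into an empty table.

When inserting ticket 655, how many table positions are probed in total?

3

395 hashes to 5; slot 5 is free => place at 5.
54 hashes to 2; slot 2 is free => place at 2.
330 hashes to 5; 5 taken => place at 6.
655 hashes to 5; 5,6 taken => place at 7.
560 hashes to 1; slot 1 is free => place at 1.
733 hashes to 5; 5,6,7 taken => place at 8.
739 hashes to 11; slot 11 is free => place at 11.
Table: [_, 560, 54, _, _, 395, 330, 655, 733, _, _, 739, _]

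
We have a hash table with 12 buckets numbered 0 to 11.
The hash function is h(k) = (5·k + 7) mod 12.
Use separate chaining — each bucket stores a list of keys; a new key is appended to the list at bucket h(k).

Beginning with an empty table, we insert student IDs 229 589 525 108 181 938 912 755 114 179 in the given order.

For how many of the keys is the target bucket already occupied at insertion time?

4

229 → bucket 0
589 → bucket 0 (collision)
525 → bucket 4
108 → bucket 7
181 → bucket 0 (collision)
938 → bucket 5
912 → bucket 7 (collision)
755 → bucket 2
114 → bucket 1
179 → bucket 2 (collision)
Final buckets:
0: 229 -> 589 -> 181
1: 114
2: 755 -> 179
3: _
4: 525
5: 938
6: _
7: 108 -> 912
8: _
9: _
10: _
11: _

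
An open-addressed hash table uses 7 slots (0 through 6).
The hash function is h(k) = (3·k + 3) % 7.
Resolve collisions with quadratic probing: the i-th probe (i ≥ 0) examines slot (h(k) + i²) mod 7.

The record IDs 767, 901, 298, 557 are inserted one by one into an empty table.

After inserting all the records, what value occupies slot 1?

767

767 hashes to 1; slot 1 is free => place at 1.
901 hashes to 4; slot 4 is free => place at 4.
298 hashes to 1; 1 taken => place at 2.
557 hashes to 1; 1,2 taken => place at 5.
Table: [—, 767, 298, —, 901, 557, —]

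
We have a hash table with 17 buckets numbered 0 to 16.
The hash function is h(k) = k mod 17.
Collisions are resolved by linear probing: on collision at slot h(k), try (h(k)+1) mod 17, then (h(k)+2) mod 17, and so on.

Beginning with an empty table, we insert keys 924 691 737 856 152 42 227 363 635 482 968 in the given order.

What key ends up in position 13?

Insert 924: h=6, slot 6 empty → index 6.
Insert 691: h=11, slot 11 empty → index 11.
Insert 737: h=6, slot 6 occupied → index 7.
Insert 856: h=6, slots 6,7 occupied → index 8.
Insert 152: h=16, slot 16 empty → index 16.
Insert 42: h=8, slot 8 occupied → index 9.
Insert 227: h=6, slots 6,7,8,9 occupied → index 10.
Insert 363: h=6, slots 6,7,8,9,10,11 occupied → index 12.
Insert 635: h=6, slots 6,7,8,9,10,11,12 occupied → index 13.
Insert 482: h=6, slots 6,7,8,9,10,11,12,13 occupied → index 14.
Insert 968: h=16, slot 16 occupied → index 0.
Table: [968, —, —, —, —, —, 924, 737, 856, 42, 227, 691, 363, 635, 482, —, 152]

635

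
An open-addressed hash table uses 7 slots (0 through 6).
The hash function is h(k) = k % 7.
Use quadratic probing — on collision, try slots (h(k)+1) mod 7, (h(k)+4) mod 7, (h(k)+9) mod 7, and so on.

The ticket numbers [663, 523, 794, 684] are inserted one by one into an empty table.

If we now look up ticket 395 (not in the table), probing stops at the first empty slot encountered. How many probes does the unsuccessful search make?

2

663: h=5 → slot 5
523: h=5, probe 5,6 → slot 6
794: h=3 → slot 3
684: h=5, probe 5,6,2 → slot 2
Table: [_, _, 684, 794, _, 663, 523]
Lookup 395: h=3, probe 3,4 → slot 4 empty, not found.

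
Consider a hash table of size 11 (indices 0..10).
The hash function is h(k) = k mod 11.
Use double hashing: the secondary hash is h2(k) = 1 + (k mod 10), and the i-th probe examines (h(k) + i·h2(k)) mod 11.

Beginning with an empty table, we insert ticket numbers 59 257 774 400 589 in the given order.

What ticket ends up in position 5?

Insert 59: h=4, slot 4 empty -> index 4.
Insert 257: h=4, h2=8, slot 4 occupied -> index 1.
Insert 774: h=4, h2=5, slot 4 occupied -> index 9.
Insert 400: h=4, h2=1, slot 4 occupied -> index 5.
Insert 589: h=6, slot 6 empty -> index 6.
Table: [_, 257, _, _, 59, 400, 589, _, _, 774, _]

400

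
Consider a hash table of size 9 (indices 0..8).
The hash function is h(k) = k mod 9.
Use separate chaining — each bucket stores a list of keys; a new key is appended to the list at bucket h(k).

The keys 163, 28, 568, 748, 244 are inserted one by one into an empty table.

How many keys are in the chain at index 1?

163 -> bucket 1
28 -> bucket 1 (collision)
568 -> bucket 1 (collision)
748 -> bucket 1 (collision)
244 -> bucket 1 (collision)
Final buckets:
0: ∅
1: 163 -> 28 -> 568 -> 748 -> 244
2: ∅
3: ∅
4: ∅
5: ∅
6: ∅
7: ∅
8: ∅

5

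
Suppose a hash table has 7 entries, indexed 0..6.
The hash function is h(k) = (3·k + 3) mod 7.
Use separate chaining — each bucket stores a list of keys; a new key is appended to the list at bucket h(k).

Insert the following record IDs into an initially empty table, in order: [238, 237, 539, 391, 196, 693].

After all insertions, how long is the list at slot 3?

4

Insert 238: h=3, bucket 3 empty → new chain.
Insert 237: h=0, bucket 0 empty → new chain.
Insert 539: h=3, bucket 3 nonempty → append to chain.
Insert 391: h=0, bucket 0 nonempty → append to chain.
Insert 196: h=3, bucket 3 nonempty → append to chain.
Insert 693: h=3, bucket 3 nonempty → append to chain.
Final buckets:
0: 237 -> 391
1: —
2: —
3: 238 -> 539 -> 196 -> 693
4: —
5: —
6: —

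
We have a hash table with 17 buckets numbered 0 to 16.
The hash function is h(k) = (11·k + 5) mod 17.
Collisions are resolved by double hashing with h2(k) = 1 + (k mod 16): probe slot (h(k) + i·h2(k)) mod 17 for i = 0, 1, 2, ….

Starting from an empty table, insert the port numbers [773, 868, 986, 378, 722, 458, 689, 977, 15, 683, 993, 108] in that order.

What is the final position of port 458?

10

773 hashes to 8; slot 8 is free → place at 8.
868 hashes to 16; slot 16 is free → place at 16.
986 hashes to 5; slot 5 is free → place at 5.
378 hashes to 15; slot 15 is free → place at 15.
722 hashes to 8, h2=3; 8 taken → place at 11.
458 hashes to 11, h2=11; 11,5,16 taken → place at 10.
689 hashes to 2; slot 2 is free → place at 2.
977 hashes to 8, h2=2; 8,10 taken → place at 12.
15 hashes to 0; slot 0 is free → place at 0.
683 hashes to 4; slot 4 is free → place at 4.
993 hashes to 14; slot 14 is free → place at 14.
108 hashes to 3; slot 3 is free → place at 3.
Table: [15, ., 689, 108, 683, 986, ., ., 773, ., 458, 722, 977, ., 993, 378, 868]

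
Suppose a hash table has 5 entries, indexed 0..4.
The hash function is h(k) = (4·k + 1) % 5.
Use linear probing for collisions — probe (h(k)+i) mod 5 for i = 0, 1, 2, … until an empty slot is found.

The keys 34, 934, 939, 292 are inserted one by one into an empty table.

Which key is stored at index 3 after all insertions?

934

34 hashes to 2; slot 2 is free => place at 2.
934 hashes to 2; 2 taken => place at 3.
939 hashes to 2; 2,3 taken => place at 4.
292 hashes to 4; 4 taken => place at 0.
Table: [292, _, 34, 934, 939]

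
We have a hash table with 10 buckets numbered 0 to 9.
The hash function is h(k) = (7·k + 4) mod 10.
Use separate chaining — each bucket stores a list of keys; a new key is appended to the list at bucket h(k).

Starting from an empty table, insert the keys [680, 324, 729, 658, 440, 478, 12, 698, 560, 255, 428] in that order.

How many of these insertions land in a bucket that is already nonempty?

Insert 680: h=4, bucket 4 empty -> new chain.
Insert 324: h=2, bucket 2 empty -> new chain.
Insert 729: h=7, bucket 7 empty -> new chain.
Insert 658: h=0, bucket 0 empty -> new chain.
Insert 440: h=4, bucket 4 nonempty -> append to chain.
Insert 478: h=0, bucket 0 nonempty -> append to chain.
Insert 12: h=8, bucket 8 empty -> new chain.
Insert 698: h=0, bucket 0 nonempty -> append to chain.
Insert 560: h=4, bucket 4 nonempty -> append to chain.
Insert 255: h=9, bucket 9 empty -> new chain.
Insert 428: h=0, bucket 0 nonempty -> append to chain.
Final buckets:
0: 658 -> 478 -> 698 -> 428
1: ∅
2: 324
3: ∅
4: 680 -> 440 -> 560
5: ∅
6: ∅
7: 729
8: 12
9: 255

5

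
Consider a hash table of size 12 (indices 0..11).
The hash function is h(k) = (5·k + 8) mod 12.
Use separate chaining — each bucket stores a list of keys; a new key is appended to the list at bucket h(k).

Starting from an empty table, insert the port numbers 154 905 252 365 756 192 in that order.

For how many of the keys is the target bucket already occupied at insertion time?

Insert 154: h=10, bucket 10 empty → new chain.
Insert 905: h=9, bucket 9 empty → new chain.
Insert 252: h=8, bucket 8 empty → new chain.
Insert 365: h=9, bucket 9 nonempty → append to chain.
Insert 756: h=8, bucket 8 nonempty → append to chain.
Insert 192: h=8, bucket 8 nonempty → append to chain.
Final buckets:
0: _
1: _
2: _
3: _
4: _
5: _
6: _
7: _
8: 252 -> 756 -> 192
9: 905 -> 365
10: 154
11: _

3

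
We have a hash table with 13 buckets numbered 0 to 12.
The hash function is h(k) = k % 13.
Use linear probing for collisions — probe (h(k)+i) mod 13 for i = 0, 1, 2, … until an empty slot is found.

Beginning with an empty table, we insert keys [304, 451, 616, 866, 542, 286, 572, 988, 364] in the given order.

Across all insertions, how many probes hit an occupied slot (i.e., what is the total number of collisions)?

304 hashes to 5; slot 5 is free → place at 5.
451 hashes to 9; slot 9 is free → place at 9.
616 hashes to 5; 5 taken → place at 6.
866 hashes to 8; slot 8 is free → place at 8.
542 hashes to 9; 9 taken → place at 10.
286 hashes to 0; slot 0 is free → place at 0.
572 hashes to 0; 0 taken → place at 1.
988 hashes to 0; 0,1 taken → place at 2.
364 hashes to 0; 0,1,2 taken → place at 3.
Table: [286, 572, 988, 364, ., 304, 616, ., 866, 451, 542, ., .]

8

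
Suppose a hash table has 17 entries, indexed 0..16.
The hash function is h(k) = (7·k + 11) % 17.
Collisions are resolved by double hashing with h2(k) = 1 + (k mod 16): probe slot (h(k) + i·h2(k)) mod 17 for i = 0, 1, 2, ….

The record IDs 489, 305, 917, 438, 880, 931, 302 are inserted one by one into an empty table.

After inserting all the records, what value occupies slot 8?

Insert 489: h=0, slot 0 empty => index 0.
Insert 305: h=4, slot 4 empty => index 4.
Insert 917: h=4, h2=6, slot 4 occupied => index 10.
Insert 438: h=0, h2=7, slot 0 occupied => index 7.
Insert 880: h=0, h2=1, slot 0 occupied => index 1.
Insert 931: h=0, h2=4, slots 0,4 occupied => index 8.
Insert 302: h=0, h2=15, slot 0 occupied => index 15.
Table: [489, 880, ., ., 305, ., ., 438, 931, ., 917, ., ., ., ., 302, .]

931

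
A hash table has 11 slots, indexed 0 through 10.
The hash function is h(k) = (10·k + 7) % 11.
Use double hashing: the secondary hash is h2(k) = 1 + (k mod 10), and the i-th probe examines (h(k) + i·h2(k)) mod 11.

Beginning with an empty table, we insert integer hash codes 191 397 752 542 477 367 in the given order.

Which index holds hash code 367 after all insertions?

Insert 191: h=3, slot 3 empty => index 3.
Insert 397: h=6, slot 6 empty => index 6.
Insert 752: h=3, h2=3, slots 3,6 occupied => index 9.
Insert 542: h=4, slot 4 empty => index 4.
Insert 477: h=3, h2=8, slot 3 occupied => index 0.
Insert 367: h=3, h2=8, slots 3,0 occupied => index 8.
Table: [477, _, _, 191, 542, _, 397, _, 367, 752, _]

8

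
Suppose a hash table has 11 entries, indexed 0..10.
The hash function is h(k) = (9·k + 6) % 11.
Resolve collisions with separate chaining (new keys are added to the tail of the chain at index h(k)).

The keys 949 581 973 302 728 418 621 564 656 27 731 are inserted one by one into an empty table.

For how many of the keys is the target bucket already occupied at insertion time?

5

Insert 949: h=0, bucket 0 empty → new chain.
Insert 581: h=10, bucket 10 empty → new chain.
Insert 973: h=7, bucket 7 empty → new chain.
Insert 302: h=7, bucket 7 nonempty → append to chain.
Insert 728: h=2, bucket 2 empty → new chain.
Insert 418: h=6, bucket 6 empty → new chain.
Insert 621: h=7, bucket 7 nonempty → append to chain.
Insert 564: h=0, bucket 0 nonempty → append to chain.
Insert 656: h=3, bucket 3 empty → new chain.
Insert 27: h=7, bucket 7 nonempty → append to chain.
Insert 731: h=7, bucket 7 nonempty → append to chain.
Final buckets:
0: 949 -> 564
1: —
2: 728
3: 656
4: —
5: —
6: 418
7: 973 -> 302 -> 621 -> 27 -> 731
8: —
9: —
10: 581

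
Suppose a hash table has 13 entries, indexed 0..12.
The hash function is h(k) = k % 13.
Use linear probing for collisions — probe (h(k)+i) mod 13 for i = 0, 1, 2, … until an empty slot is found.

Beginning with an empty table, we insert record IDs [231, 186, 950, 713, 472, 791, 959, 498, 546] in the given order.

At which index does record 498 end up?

231: h=10 → slot 10
186: h=4 → slot 4
950: h=1 → slot 1
713: h=11 → slot 11
472: h=4, probe 4,5 → slot 5
791: h=11, probe 11,12 → slot 12
959: h=10, probe 10,11,12,0 → slot 0
498: h=4, probe 4,5,6 → slot 6
546: h=0, probe 0,1,2 → slot 2
Table: [959, 950, 546, _, 186, 472, 498, _, _, _, 231, 713, 791]

6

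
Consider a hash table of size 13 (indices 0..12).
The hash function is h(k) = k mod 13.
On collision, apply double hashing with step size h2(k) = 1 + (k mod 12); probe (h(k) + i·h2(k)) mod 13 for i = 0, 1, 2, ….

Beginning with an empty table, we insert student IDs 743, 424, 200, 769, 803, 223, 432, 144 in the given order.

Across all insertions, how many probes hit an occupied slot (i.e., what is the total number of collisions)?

4

743: h=2 -> slot 2
424: h=8 -> slot 8
200: h=5 -> slot 5
769: h=2, h2=2, probe 2,4 -> slot 4
803: h=10 -> slot 10
223: h=2, h2=8, probe 2,10,5,0 -> slot 0
432: h=3 -> slot 3
144: h=1 -> slot 1
Table: [223, 144, 743, 432, 769, 200, ∅, ∅, 424, ∅, 803, ∅, ∅]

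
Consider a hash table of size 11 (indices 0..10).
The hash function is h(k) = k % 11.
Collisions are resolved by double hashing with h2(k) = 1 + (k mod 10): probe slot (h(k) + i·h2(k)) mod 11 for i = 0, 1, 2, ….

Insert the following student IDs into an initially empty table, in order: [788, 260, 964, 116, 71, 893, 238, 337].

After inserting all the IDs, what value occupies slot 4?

788: h=7 → slot 7
260: h=7, h2=1, probe 7,8 → slot 8
964: h=7, h2=5, probe 7,1 → slot 1
116: h=6 → slot 6
71: h=5 → slot 5
893: h=2 → slot 2
238: h=7, h2=9, probe 7,5,3 → slot 3
337: h=7, h2=8, probe 7,4 → slot 4
Table: [∅, 964, 893, 238, 337, 71, 116, 788, 260, ∅, ∅]

337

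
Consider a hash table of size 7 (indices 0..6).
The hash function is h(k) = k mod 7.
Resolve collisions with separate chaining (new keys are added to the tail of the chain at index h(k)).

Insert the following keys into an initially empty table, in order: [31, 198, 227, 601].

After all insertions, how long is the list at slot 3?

2

31 → bucket 3
198 → bucket 2
227 → bucket 3 (collision)
601 → bucket 6
Final buckets:
0: -
1: -
2: 198
3: 31 -> 227
4: -
5: -
6: 601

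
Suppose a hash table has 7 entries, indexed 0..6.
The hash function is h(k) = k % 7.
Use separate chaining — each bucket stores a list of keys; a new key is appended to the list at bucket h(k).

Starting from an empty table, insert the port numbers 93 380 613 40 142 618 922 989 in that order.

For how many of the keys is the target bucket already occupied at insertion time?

5

Insert 93: h=2, bucket 2 empty → new chain.
Insert 380: h=2, bucket 2 nonempty → append to chain.
Insert 613: h=4, bucket 4 empty → new chain.
Insert 40: h=5, bucket 5 empty → new chain.
Insert 142: h=2, bucket 2 nonempty → append to chain.
Insert 618: h=2, bucket 2 nonempty → append to chain.
Insert 922: h=5, bucket 5 nonempty → append to chain.
Insert 989: h=2, bucket 2 nonempty → append to chain.
Final buckets:
0: —
1: —
2: 93 -> 380 -> 142 -> 618 -> 989
3: —
4: 613
5: 40 -> 922
6: —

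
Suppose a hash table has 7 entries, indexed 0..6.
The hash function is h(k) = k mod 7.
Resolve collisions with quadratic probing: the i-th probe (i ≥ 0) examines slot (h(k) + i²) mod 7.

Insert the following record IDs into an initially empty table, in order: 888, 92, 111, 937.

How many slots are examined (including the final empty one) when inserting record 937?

3

888: h=6 => slot 6
92: h=1 => slot 1
111: h=6, probe 6,0 => slot 0
937: h=6, probe 6,0,3 => slot 3
Table: [111, 92, ∅, 937, ∅, ∅, 888]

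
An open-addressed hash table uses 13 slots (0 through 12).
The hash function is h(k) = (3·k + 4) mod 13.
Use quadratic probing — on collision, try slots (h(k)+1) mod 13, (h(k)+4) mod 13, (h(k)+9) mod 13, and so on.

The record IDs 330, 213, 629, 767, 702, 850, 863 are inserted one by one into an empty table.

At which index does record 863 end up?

9

Insert 330: h=6, slot 6 empty => index 6.
Insert 213: h=6, slot 6 occupied => index 7.
Insert 629: h=6, slots 6,7 occupied => index 10.
Insert 767: h=4, slot 4 empty => index 4.
Insert 702: h=4, slot 4 occupied => index 5.
Insert 850: h=6, slots 6,7,10 occupied => index 2.
Insert 863: h=6, slots 6,7,10,2 occupied => index 9.
Table: [., ., 850, ., 767, 702, 330, 213, ., 863, 629, ., .]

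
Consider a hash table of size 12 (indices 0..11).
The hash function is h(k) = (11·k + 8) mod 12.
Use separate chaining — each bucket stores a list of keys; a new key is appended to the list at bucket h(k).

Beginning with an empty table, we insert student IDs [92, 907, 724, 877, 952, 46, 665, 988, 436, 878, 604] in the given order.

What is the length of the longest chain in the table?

5

Insert 92: h=0, bucket 0 empty -> new chain.
Insert 907: h=1, bucket 1 empty -> new chain.
Insert 724: h=4, bucket 4 empty -> new chain.
Insert 877: h=7, bucket 7 empty -> new chain.
Insert 952: h=4, bucket 4 nonempty -> append to chain.
Insert 46: h=10, bucket 10 empty -> new chain.
Insert 665: h=3, bucket 3 empty -> new chain.
Insert 988: h=4, bucket 4 nonempty -> append to chain.
Insert 436: h=4, bucket 4 nonempty -> append to chain.
Insert 878: h=6, bucket 6 empty -> new chain.
Insert 604: h=4, bucket 4 nonempty -> append to chain.
Final buckets:
0: 92
1: 907
2: .
3: 665
4: 724 -> 952 -> 988 -> 436 -> 604
5: .
6: 878
7: 877
8: .
9: .
10: 46
11: .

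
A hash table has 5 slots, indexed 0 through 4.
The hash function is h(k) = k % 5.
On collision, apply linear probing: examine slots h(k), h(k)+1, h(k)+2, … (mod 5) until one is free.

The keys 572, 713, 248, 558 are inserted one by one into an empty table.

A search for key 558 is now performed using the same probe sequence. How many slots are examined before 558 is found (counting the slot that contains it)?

3

Insert 572: h=2, slot 2 empty -> index 2.
Insert 713: h=3, slot 3 empty -> index 3.
Insert 248: h=3, slot 3 occupied -> index 4.
Insert 558: h=3, slots 3,4 occupied -> index 0.
Table: [558, ., 572, 713, 248]
Lookup 558: h=3, probe 3,4,0 → found at 0.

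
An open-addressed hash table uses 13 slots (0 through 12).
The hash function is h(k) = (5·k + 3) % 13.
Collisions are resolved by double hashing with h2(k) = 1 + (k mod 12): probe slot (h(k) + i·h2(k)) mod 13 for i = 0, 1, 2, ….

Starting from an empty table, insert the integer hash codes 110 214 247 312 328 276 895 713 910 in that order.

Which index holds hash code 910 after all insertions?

110 hashes to 7; slot 7 is free -> place at 7.
214 hashes to 7, h2=11; 7 taken -> place at 5.
247 hashes to 3; slot 3 is free -> place at 3.
312 hashes to 3, h2=1; 3 taken -> place at 4.
328 hashes to 5, h2=5; 5 taken -> place at 10.
276 hashes to 5, h2=1; 5 taken -> place at 6.
895 hashes to 6, h2=8; 6 taken -> place at 1.
713 hashes to 6, h2=6; 6 taken -> place at 12.
910 hashes to 3, h2=11; 3,1,12,10 taken -> place at 8.
Table: [_, 895, _, 247, 312, 214, 276, 110, 910, _, 328, _, 713]

8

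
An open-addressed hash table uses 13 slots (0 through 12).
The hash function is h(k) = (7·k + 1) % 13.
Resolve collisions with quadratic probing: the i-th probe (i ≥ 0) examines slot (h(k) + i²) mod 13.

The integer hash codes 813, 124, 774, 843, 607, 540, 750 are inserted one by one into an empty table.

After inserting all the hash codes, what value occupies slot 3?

607

Insert 813: h=11, slot 11 empty -> index 11.
Insert 124: h=11, slot 11 occupied -> index 12.
Insert 774: h=11, slots 11,12 occupied -> index 2.
Insert 843: h=0, slot 0 empty -> index 0.
Insert 607: h=12, slots 12,0 occupied -> index 3.
Insert 540: h=11, slots 11,12,2 occupied -> index 7.
Insert 750: h=12, slots 12,0,3 occupied -> index 8.
Table: [843, -, 774, 607, -, -, -, 540, 750, -, -, 813, 124]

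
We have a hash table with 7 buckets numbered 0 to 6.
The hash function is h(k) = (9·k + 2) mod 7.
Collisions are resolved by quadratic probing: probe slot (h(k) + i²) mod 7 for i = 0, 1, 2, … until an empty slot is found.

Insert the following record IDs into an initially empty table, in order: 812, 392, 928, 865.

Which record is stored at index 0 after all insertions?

865

812 hashes to 2; slot 2 is free → place at 2.
392 hashes to 2; 2 taken → place at 3.
928 hashes to 3; 3 taken → place at 4.
865 hashes to 3; 3,4 taken → place at 0.
Table: [865, -, 812, 392, 928, -, -]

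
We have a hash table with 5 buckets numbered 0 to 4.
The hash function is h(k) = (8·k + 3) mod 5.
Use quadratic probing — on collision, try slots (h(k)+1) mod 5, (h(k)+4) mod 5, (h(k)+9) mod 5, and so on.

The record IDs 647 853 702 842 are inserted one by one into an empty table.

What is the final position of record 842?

Insert 647: h=4, slot 4 empty -> index 4.
Insert 853: h=2, slot 2 empty -> index 2.
Insert 702: h=4, slot 4 occupied -> index 0.
Insert 842: h=4, slots 4,0 occupied -> index 3.
Table: [702, ., 853, 842, 647]

3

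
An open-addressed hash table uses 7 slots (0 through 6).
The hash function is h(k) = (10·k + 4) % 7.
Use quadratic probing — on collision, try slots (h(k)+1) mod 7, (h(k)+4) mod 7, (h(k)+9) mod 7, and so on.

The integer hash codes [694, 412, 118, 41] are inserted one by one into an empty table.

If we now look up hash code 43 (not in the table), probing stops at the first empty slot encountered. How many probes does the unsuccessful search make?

3

694 hashes to 0; slot 0 is free -> place at 0.
412 hashes to 1; slot 1 is free -> place at 1.
118 hashes to 1; 1 taken -> place at 2.
41 hashes to 1; 1,2 taken -> place at 5.
Table: [694, 412, 118, ., ., 41, .]
Lookup 43: h=0, probe 0,1,4 → slot 4 empty, not found.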